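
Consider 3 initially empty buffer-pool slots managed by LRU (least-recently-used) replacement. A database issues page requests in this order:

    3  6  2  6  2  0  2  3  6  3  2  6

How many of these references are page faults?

3 → miss, frames [3]
6 → miss, frames [3, 6]
2 → miss, frames [3, 6, 2]
6 → hit
2 → hit
0 → miss, evict 3, frames [6, 2, 0]
2 → hit
3 → miss, evict 6, frames [0, 2, 3]
6 → miss, evict 0, frames [2, 3, 6]
3 → hit
2 → hit
6 → hit
Page faults: 6.

6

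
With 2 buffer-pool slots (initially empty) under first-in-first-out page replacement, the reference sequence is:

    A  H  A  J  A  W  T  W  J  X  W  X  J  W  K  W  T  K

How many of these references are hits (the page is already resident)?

4

A → miss, frames [A]
H → miss, frames [A, H]
A → hit
J → miss, evict A, frames [H, J]
A → miss, evict H, frames [J, A]
W → miss, evict J, frames [A, W]
T → miss, evict A, frames [W, T]
W → hit
J → miss, evict W, frames [T, J]
X → miss, evict T, frames [J, X]
W → miss, evict J, frames [X, W]
X → hit
J → miss, evict X, frames [W, J]
W → hit
K → miss, evict W, frames [J, K]
W → miss, evict J, frames [K, W]
T → miss, evict K, frames [W, T]
K → miss, evict W, frames [T, K]
Hits: 4.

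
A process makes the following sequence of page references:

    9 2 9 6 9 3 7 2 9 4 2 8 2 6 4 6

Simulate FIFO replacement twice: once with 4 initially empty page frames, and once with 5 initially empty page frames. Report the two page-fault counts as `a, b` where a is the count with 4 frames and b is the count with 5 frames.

10, 9

4 frames: F F . F . F F . F F F F . F . . → 10 faults.
5 frames: F F . F . F F . . F . F F F . . → 9 faults.
9 < 10: adding a frame reduced faults, as is typical.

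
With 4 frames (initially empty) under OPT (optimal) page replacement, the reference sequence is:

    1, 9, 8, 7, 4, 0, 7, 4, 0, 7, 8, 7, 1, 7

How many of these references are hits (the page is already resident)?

7

1 -> miss, frames (1)
9 -> miss, frames (1 9)
8 -> miss, frames (1 9 8)
7 -> miss, frames (1 9 8 7)
4 -> miss, evict 9, frames (1 8 7 4)
0 -> miss, evict 1, frames (8 7 4 0)
7 -> hit
4 -> hit
0 -> hit
7 -> hit
8 -> hit
7 -> hit
1 -> miss, evict 0, frames (8 7 4 1)
7 -> hit
Hits: 7.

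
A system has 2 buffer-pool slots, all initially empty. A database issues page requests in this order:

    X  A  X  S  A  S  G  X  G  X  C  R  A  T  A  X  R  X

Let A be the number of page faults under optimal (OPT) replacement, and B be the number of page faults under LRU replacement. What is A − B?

Under OPT: F F . F . . F F . . F F F F . F F . → 11 faults.
Under LRU: F F . F F . F F . . F F F F . F F . → 12 faults.
A − B = 11 − 12 = -1.

-1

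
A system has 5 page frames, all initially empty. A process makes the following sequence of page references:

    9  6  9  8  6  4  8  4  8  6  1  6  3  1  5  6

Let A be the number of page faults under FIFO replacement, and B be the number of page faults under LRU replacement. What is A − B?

1

Under FIFO: F F . F . F . . . . F . F . F F → 8 faults.
Under LRU: F F . F . F . . . . F . F . F . → 7 faults.
A − B = 8 − 7 = 1.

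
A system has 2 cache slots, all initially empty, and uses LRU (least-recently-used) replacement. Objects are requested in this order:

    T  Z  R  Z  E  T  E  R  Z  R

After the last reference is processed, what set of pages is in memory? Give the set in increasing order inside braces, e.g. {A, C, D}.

T: miss, frames {T}
Z: miss, frames {T,Z}
R: miss, evict T, frames {Z,R}
Z: hit
E: miss, evict R, frames {Z,E}
T: miss, evict Z, frames {E,T}
E: hit
R: miss, evict T, frames {E,R}
Z: miss, evict E, frames {R,Z}
R: hit

{R, Z}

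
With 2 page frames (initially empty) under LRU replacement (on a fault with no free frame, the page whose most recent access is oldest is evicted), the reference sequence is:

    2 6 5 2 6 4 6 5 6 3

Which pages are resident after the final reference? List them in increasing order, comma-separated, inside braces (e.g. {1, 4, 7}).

{3, 6}

2 -> miss, frames (2)
6 -> miss, frames (2 6)
5 -> miss, evict 2, frames (6 5)
2 -> miss, evict 6, frames (5 2)
6 -> miss, evict 5, frames (2 6)
4 -> miss, evict 2, frames (6 4)
6 -> hit
5 -> miss, evict 4, frames (6 5)
6 -> hit
3 -> miss, evict 5, frames (6 3)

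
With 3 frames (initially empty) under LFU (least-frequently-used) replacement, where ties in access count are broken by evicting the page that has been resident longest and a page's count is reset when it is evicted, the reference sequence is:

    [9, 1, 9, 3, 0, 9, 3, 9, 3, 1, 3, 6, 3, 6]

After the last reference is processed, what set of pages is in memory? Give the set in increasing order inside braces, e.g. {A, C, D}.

9 → fault, frames (9)
1 → fault, frames (9 1)
9 → hit
3 → fault, frames (9 1 3)
0 → fault, evict 1, frames (9 3 0)
9 → hit
3 → hit
9 → hit
3 → hit
1 → fault, evict 0, frames (9 3 1)
3 → hit
6 → fault, evict 1, frames (9 3 6)
3 → hit
6 → hit

{3, 6, 9}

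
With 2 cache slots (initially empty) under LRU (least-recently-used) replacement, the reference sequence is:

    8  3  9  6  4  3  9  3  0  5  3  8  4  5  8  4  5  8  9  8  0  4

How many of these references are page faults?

8: miss, frames {8}
3: miss, frames {8,3}
9: miss, evict 8, frames {3,9}
6: miss, evict 3, frames {9,6}
4: miss, evict 9, frames {6,4}
3: miss, evict 6, frames {4,3}
9: miss, evict 4, frames {3,9}
3: hit
0: miss, evict 9, frames {3,0}
5: miss, evict 3, frames {0,5}
3: miss, evict 0, frames {5,3}
8: miss, evict 5, frames {3,8}
4: miss, evict 3, frames {8,4}
5: miss, evict 8, frames {4,5}
8: miss, evict 4, frames {5,8}
4: miss, evict 5, frames {8,4}
5: miss, evict 8, frames {4,5}
8: miss, evict 4, frames {5,8}
9: miss, evict 5, frames {8,9}
8: hit
0: miss, evict 9, frames {8,0}
4: miss, evict 8, frames {0,4}
Page faults: 20.

20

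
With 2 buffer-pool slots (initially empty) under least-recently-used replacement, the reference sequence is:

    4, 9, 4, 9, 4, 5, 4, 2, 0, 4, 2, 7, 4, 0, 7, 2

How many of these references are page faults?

12

4 -> miss, frames {4}
9 -> miss, frames {4,9}
4 -> hit
9 -> hit
4 -> hit
5 -> miss, evict 9, frames {4,5}
4 -> hit
2 -> miss, evict 5, frames {4,2}
0 -> miss, evict 4, frames {2,0}
4 -> miss, evict 2, frames {0,4}
2 -> miss, evict 0, frames {4,2}
7 -> miss, evict 4, frames {2,7}
4 -> miss, evict 2, frames {7,4}
0 -> miss, evict 7, frames {4,0}
7 -> miss, evict 4, frames {0,7}
2 -> miss, evict 0, frames {7,2}
Page faults: 12.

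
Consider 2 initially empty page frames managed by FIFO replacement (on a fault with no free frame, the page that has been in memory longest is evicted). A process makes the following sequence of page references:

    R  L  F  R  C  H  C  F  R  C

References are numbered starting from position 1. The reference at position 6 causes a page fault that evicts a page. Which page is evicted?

pos 1: R -> fault, frames [R]
pos 2: L -> fault, frames [R, L]
pos 3: F -> fault, evict R, frames [L, F]
pos 4: R -> fault, evict L, frames [F, R]
pos 5: C -> fault, evict F, frames [R, C]
pos 6: H -> fault, evict R, frames [C, H]
At position 6, page R is evicted.

R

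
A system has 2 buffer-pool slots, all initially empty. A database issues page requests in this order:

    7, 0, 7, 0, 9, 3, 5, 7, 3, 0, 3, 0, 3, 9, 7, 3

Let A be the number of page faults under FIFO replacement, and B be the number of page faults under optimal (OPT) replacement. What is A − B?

Under FIFO: F F . . F F F F F F . . . F F F → 11 faults.
Under OPT: F F . . F F F . F F . . . F F . → 9 faults.
A − B = 11 − 9 = 2.

2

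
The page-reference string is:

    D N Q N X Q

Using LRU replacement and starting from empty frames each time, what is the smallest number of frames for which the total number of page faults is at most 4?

f=1: 6 faults
f=2: 5 faults
f=3: 4 faults
f=4: 4 faults
Smallest f with faults ≤ 4 is 3.

3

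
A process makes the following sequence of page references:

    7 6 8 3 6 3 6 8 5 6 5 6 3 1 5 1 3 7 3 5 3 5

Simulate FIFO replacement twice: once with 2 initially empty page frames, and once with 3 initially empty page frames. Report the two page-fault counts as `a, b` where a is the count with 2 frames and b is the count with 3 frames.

15, 10

2 frames: F F F F F . . F F F . . F F F . F F . F F . → 15 faults.
3 frames: F F F F . . . . F F . . . F . . F F . F . . → 10 faults.
10 < 15: adding a frame reduced faults, as is typical.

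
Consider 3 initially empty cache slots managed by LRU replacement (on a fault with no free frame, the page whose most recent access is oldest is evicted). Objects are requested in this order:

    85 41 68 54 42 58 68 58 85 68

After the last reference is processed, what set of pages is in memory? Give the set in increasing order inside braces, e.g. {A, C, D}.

85: fault, frames (85)
41: fault, frames (85 41)
68: fault, frames (85 41 68)
54: fault, evict 85, frames (41 68 54)
42: fault, evict 41, frames (68 54 42)
58: fault, evict 68, frames (54 42 58)
68: fault, evict 54, frames (42 58 68)
58: hit
85: fault, evict 42, frames (68 58 85)
68: hit

{58, 68, 85}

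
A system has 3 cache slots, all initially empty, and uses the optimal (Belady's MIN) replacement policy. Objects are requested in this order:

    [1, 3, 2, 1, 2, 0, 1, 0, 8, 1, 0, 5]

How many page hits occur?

1 → miss, frames {1}
3 → miss, frames {1,3}
2 → miss, frames {1,3,2}
1 → hit
2 → hit
0 → miss, evict 2, frames {1,3,0}
1 → hit
0 → hit
8 → miss, evict 3, frames {1,0,8}
1 → hit
0 → hit
5 → miss, evict 8, frames {1,0,5}
Hits: 6.

6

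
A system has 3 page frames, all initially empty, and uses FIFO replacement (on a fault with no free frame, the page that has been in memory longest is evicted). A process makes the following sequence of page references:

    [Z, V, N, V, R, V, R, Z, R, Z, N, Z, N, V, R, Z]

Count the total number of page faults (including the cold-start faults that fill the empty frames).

6

Z: miss, frames [Z]
V: miss, frames [Z, V]
N: miss, frames [Z, V, N]
V: hit
R: miss, evict Z, frames [V, N, R]
V: hit
R: hit
Z: miss, evict V, frames [N, R, Z]
R: hit
Z: hit
N: hit
Z: hit
N: hit
V: miss, evict N, frames [R, Z, V]
R: hit
Z: hit
Page faults: 6.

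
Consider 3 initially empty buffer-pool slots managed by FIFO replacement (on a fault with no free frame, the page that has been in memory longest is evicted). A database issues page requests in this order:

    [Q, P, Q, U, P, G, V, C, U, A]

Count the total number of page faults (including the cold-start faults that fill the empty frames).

8

Q → miss, frames (Q)
P → miss, frames (Q P)
Q → hit
U → miss, frames (Q P U)
P → hit
G → miss, evict Q, frames (P U G)
V → miss, evict P, frames (U G V)
C → miss, evict U, frames (G V C)
U → miss, evict G, frames (V C U)
A → miss, evict V, frames (C U A)
Page faults: 8.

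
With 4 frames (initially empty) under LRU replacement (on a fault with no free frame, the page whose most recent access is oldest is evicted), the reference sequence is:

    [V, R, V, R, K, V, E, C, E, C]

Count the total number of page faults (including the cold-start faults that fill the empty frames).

5

V → fault, frames {V}
R → fault, frames {V,R}
V → hit
R → hit
K → fault, frames {V,R,K}
V → hit
E → fault, frames {R,K,V,E}
C → fault, evict R, frames {K,V,E,C}
E → hit
C → hit
Page faults: 5.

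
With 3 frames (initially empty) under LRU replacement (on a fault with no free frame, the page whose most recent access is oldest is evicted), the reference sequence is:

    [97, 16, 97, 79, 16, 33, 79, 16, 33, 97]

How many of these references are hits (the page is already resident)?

97 → fault, frames (97)
16 → fault, frames (97 16)
97 → hit
79 → fault, frames (16 97 79)
16 → hit
33 → fault, evict 97, frames (79 16 33)
79 → hit
16 → hit
33 → hit
97 → fault, evict 79, frames (16 33 97)
Hits: 5.

5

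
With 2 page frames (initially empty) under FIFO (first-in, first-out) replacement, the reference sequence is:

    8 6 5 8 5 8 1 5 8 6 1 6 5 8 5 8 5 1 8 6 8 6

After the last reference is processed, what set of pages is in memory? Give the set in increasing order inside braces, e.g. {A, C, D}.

8: miss, frames {8}
6: miss, frames {8,6}
5: miss, evict 8, frames {6,5}
8: miss, evict 6, frames {5,8}
5: hit
8: hit
1: miss, evict 5, frames {8,1}
5: miss, evict 8, frames {1,5}
8: miss, evict 1, frames {5,8}
6: miss, evict 5, frames {8,6}
1: miss, evict 8, frames {6,1}
6: hit
5: miss, evict 6, frames {1,5}
8: miss, evict 1, frames {5,8}
5: hit
8: hit
5: hit
1: miss, evict 5, frames {8,1}
8: hit
6: miss, evict 8, frames {1,6}
8: miss, evict 1, frames {6,8}
6: hit

{6, 8}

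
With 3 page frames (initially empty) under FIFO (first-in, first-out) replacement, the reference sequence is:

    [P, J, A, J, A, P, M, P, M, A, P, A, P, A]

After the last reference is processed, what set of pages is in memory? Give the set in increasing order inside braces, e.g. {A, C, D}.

P → fault, frames [P]
J → fault, frames [P, J]
A → fault, frames [P, J, A]
J → hit
A → hit
P → hit
M → fault, evict P, frames [J, A, M]
P → fault, evict J, frames [A, M, P]
M → hit
A → hit
P → hit
A → hit
P → hit
A → hit

{A, M, P}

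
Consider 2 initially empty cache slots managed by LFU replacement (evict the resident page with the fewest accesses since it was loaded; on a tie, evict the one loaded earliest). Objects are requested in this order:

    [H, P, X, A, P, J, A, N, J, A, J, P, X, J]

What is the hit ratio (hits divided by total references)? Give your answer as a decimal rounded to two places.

0.14

H: miss, frames (H)
P: miss, frames (H P)
X: miss, evict H, frames (P X)
A: miss, evict P, frames (X A)
P: miss, evict X, frames (A P)
J: miss, evict A, frames (P J)
A: miss, evict P, frames (J A)
N: miss, evict J, frames (A N)
J: miss, evict A, frames (N J)
A: miss, evict N, frames (J A)
J: hit
P: miss, evict A, frames (J P)
X: miss, evict P, frames (J X)
J: hit
Hits: 2 of 14 references → 2/14 = 0.1429.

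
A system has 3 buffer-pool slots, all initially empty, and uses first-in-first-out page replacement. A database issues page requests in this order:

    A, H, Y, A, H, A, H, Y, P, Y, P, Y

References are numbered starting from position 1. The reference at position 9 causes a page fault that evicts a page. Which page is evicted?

A

pos 1: A -> fault, frames [A]
pos 2: H -> fault, frames [A, H]
pos 3: Y -> fault, frames [A, H, Y]
pos 4: A -> hit
pos 5: H -> hit
pos 6: A -> hit
pos 7: H -> hit
pos 8: Y -> hit
pos 9: P -> fault, evict A, frames [H, Y, P]
At position 9, page A is evicted.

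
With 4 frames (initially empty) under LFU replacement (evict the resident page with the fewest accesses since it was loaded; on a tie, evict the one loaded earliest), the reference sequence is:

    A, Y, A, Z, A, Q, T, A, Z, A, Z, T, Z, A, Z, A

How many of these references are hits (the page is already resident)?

11

A: miss, frames [A]
Y: miss, frames [A, Y]
A: hit
Z: miss, frames [A, Y, Z]
A: hit
Q: miss, frames [A, Y, Z, Q]
T: miss, evict Y, frames [A, Z, Q, T]
A: hit
Z: hit
A: hit
Z: hit
T: hit
Z: hit
A: hit
Z: hit
A: hit
Hits: 11.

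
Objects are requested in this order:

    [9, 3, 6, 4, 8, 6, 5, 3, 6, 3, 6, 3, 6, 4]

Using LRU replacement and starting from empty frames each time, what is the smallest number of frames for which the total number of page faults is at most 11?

2

f=1: 14 faults
f=2: 10 faults
f=3: 8 faults
f=4: 8 faults
f=5: 6 faults
f=6: 6 faults
Smallest f with faults ≤ 11 is 2.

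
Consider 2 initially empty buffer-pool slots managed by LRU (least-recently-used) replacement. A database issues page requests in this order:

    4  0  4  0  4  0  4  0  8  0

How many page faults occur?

4 -> fault, frames {4}
0 -> fault, frames {4,0}
4 -> hit
0 -> hit
4 -> hit
0 -> hit
4 -> hit
0 -> hit
8 -> fault, evict 4, frames {0,8}
0 -> hit
Page faults: 3.

3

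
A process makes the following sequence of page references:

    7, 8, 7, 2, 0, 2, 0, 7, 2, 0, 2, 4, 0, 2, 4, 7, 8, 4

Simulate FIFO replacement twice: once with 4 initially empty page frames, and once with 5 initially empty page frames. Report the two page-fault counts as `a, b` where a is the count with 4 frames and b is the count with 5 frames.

7, 5

4 frames: F F . F F . . . . . . F . . . F F . → 7 faults.
5 frames: F F . F F . . . . . . F . . . . . . → 5 faults.
5 < 7: adding a frame reduced faults, as is typical.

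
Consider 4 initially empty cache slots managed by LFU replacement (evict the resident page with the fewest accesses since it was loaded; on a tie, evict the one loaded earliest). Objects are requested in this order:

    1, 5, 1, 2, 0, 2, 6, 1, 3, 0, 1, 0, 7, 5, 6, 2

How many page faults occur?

10

1 -> miss, frames [1]
5 -> miss, frames [1, 5]
1 -> hit
2 -> miss, frames [1, 5, 2]
0 -> miss, frames [1, 5, 2, 0]
2 -> hit
6 -> miss, evict 5, frames [1, 2, 0, 6]
1 -> hit
3 -> miss, evict 0, frames [1, 2, 6, 3]
0 -> miss, evict 6, frames [1, 2, 3, 0]
1 -> hit
0 -> hit
7 -> miss, evict 3, frames [1, 2, 0, 7]
5 -> miss, evict 7, frames [1, 2, 0, 5]
6 -> miss, evict 5, frames [1, 2, 0, 6]
2 -> hit
Page faults: 10.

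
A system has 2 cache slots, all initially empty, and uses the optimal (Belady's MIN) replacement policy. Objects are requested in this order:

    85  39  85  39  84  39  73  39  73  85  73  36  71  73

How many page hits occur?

7

85 -> fault, frames {85}
39 -> fault, frames {85,39}
85 -> hit
39 -> hit
84 -> fault, evict 85, frames {39,84}
39 -> hit
73 -> fault, evict 84, frames {39,73}
39 -> hit
73 -> hit
85 -> fault, evict 39, frames {73,85}
73 -> hit
36 -> fault, evict 85, frames {73,36}
71 -> fault, evict 36, frames {73,71}
73 -> hit
Hits: 7.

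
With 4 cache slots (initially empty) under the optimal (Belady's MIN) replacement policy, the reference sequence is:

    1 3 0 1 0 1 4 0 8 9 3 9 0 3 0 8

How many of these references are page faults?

6

1 -> miss, frames (1)
3 -> miss, frames (1 3)
0 -> miss, frames (1 3 0)
1 -> hit
0 -> hit
1 -> hit
4 -> miss, frames (1 3 0 4)
0 -> hit
8 -> miss, evict 4, frames (1 3 0 8)
9 -> miss, evict 1, frames (3 0 8 9)
3 -> hit
9 -> hit
0 -> hit
3 -> hit
0 -> hit
8 -> hit
Page faults: 6.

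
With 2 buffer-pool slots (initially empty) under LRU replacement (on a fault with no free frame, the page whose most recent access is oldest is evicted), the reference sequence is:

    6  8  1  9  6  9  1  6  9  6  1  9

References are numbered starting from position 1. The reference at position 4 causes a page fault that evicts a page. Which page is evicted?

8

pos 1: 6 → miss, frames [6]
pos 2: 8 → miss, frames [6, 8]
pos 3: 1 → miss, evict 6, frames [8, 1]
pos 4: 9 → miss, evict 8, frames [1, 9]
At position 4, page 8 is evicted.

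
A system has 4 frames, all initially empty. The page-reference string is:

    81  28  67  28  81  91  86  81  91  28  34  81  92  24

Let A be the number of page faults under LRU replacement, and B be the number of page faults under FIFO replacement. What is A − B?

-2

Under LRU: F F F . . F F . . . F . F F → 8 faults.
Under FIFO: F F F . . F F F . F F . F F → 10 faults.
A − B = 8 − 10 = -2.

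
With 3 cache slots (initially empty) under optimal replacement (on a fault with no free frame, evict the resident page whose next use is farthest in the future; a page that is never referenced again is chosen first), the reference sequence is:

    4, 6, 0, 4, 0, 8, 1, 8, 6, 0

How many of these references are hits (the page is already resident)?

4

4 → fault, frames [4]
6 → fault, frames [4, 6]
0 → fault, frames [4, 6, 0]
4 → hit
0 → hit
8 → fault, evict 4, frames [6, 0, 8]
1 → fault, evict 0, frames [6, 8, 1]
8 → hit
6 → hit
0 → fault, evict 1, frames [6, 8, 0]
Hits: 4.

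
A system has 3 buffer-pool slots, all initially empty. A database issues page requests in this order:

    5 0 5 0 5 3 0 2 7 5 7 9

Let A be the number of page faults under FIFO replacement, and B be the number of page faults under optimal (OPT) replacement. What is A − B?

Under FIFO: F F . . . F . F F F . F → 7 faults.
Under OPT: F F . . . F . F F . . F → 6 faults.
A − B = 7 − 6 = 1.

1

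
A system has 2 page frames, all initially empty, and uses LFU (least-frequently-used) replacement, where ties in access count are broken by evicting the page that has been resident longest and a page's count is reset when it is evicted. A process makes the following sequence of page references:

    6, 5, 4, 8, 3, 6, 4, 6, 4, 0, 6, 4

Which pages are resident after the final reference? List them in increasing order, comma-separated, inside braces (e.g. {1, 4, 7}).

{4, 6}

6 → miss, frames [6]
5 → miss, frames [6, 5]
4 → miss, evict 6, frames [5, 4]
8 → miss, evict 5, frames [4, 8]
3 → miss, evict 4, frames [8, 3]
6 → miss, evict 8, frames [3, 6]
4 → miss, evict 3, frames [6, 4]
6 → hit
4 → hit
0 → miss, evict 6, frames [4, 0]
6 → miss, evict 0, frames [4, 6]
4 → hit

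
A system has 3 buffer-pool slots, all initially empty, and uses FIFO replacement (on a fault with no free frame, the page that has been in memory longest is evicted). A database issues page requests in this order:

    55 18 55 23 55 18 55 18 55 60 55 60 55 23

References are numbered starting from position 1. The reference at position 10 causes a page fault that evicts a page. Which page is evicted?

55

pos 1: 55: miss, frames {55}
pos 2: 18: miss, frames {55,18}
pos 3: 55: hit
pos 4: 23: miss, frames {55,18,23}
pos 5: 55: hit
pos 6: 18: hit
pos 7: 55: hit
pos 8: 18: hit
pos 9: 55: hit
pos 10: 60: miss, evict 55, frames {18,23,60}
At position 10, page 55 is evicted.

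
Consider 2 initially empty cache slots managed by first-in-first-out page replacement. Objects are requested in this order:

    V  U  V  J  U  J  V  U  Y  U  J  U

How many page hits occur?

4

V → miss, frames {V}
U → miss, frames {V,U}
V → hit
J → miss, evict V, frames {U,J}
U → hit
J → hit
V → miss, evict U, frames {J,V}
U → miss, evict J, frames {V,U}
Y → miss, evict V, frames {U,Y}
U → hit
J → miss, evict U, frames {Y,J}
U → miss, evict Y, frames {J,U}
Hits: 4.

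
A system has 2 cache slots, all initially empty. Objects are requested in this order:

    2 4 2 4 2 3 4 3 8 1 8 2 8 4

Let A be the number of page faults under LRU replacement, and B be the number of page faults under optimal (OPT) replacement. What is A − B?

1

Under LRU: F F . . . F F . F F . F . F → 8 faults.
Under OPT: F F . . . F . . F F . F . F → 7 faults.
A − B = 8 − 7 = 1.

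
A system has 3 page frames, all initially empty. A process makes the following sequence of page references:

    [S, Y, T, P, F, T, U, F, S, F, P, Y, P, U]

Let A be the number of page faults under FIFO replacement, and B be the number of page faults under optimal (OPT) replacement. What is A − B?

Under FIFO: F F F F F . F . F . F F . F → 10 faults.
Under OPT: F F F F F . F . . . F F . . → 8 faults.
A − B = 10 − 8 = 2.

2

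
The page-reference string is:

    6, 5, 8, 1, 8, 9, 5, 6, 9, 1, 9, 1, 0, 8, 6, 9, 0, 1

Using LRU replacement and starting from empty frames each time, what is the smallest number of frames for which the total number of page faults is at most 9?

5

f=1: 18 faults
f=2: 15 faults
f=3: 14 faults
f=4: 12 faults
f=5: 7 faults
f=6: 6 faults
Smallest f with faults ≤ 9 is 5.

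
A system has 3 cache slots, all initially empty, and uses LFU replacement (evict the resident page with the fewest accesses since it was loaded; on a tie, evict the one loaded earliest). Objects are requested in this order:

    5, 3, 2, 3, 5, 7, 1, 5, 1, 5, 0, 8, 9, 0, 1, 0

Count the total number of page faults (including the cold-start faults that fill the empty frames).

5: miss, frames {5}
3: miss, frames {5,3}
2: miss, frames {5,3,2}
3: hit
5: hit
7: miss, evict 2, frames {5,3,7}
1: miss, evict 7, frames {5,3,1}
5: hit
1: hit
5: hit
0: miss, evict 3, frames {5,1,0}
8: miss, evict 0, frames {5,1,8}
9: miss, evict 8, frames {5,1,9}
0: miss, evict 9, frames {5,1,0}
1: hit
0: hit
Page faults: 9.

9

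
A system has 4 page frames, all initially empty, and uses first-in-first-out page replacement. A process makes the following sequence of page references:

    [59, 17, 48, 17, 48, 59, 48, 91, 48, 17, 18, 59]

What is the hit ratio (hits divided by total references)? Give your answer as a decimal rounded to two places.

59 -> fault, frames (59)
17 -> fault, frames (59 17)
48 -> fault, frames (59 17 48)
17 -> hit
48 -> hit
59 -> hit
48 -> hit
91 -> fault, frames (59 17 48 91)
48 -> hit
17 -> hit
18 -> fault, evict 59, frames (17 48 91 18)
59 -> fault, evict 17, frames (48 91 18 59)
Hits: 6 of 12 references → 6/12 = 0.5000.

0.50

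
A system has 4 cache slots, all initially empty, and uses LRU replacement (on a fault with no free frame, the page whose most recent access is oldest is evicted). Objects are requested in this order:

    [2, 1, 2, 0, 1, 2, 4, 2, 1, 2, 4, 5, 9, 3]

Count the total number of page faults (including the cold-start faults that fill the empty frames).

7

2 → miss, frames [2]
1 → miss, frames [2, 1]
2 → hit
0 → miss, frames [1, 2, 0]
1 → hit
2 → hit
4 → miss, frames [0, 1, 2, 4]
2 → hit
1 → hit
2 → hit
4 → hit
5 → miss, evict 0, frames [1, 2, 4, 5]
9 → miss, evict 1, frames [2, 4, 5, 9]
3 → miss, evict 2, frames [4, 5, 9, 3]
Page faults: 7.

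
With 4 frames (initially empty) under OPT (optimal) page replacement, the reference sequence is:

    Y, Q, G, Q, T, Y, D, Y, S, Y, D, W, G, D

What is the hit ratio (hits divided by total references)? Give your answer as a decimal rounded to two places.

0.50

Y -> miss, frames {Y}
Q -> miss, frames {Y,Q}
G -> miss, frames {Y,Q,G}
Q -> hit
T -> miss, frames {Y,Q,G,T}
Y -> hit
D -> miss, evict T, frames {Y,Q,G,D}
Y -> hit
S -> miss, evict Q, frames {Y,G,D,S}
Y -> hit
D -> hit
W -> miss, evict S, frames {Y,G,D,W}
G -> hit
D -> hit
Hits: 7 of 14 references → 7/14 = 0.5000.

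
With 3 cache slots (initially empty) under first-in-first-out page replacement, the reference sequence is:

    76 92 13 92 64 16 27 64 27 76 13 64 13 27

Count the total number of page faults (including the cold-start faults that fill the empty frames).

10

76 -> fault, frames {76}
92 -> fault, frames {76,92}
13 -> fault, frames {76,92,13}
92 -> hit
64 -> fault, evict 76, frames {92,13,64}
16 -> fault, evict 92, frames {13,64,16}
27 -> fault, evict 13, frames {64,16,27}
64 -> hit
27 -> hit
76 -> fault, evict 64, frames {16,27,76}
13 -> fault, evict 16, frames {27,76,13}
64 -> fault, evict 27, frames {76,13,64}
13 -> hit
27 -> fault, evict 76, frames {13,64,27}
Page faults: 10.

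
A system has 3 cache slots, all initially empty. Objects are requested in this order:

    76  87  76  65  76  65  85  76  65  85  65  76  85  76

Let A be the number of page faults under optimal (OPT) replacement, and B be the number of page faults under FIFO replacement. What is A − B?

Under OPT: F F . F . . F . . . . . . . → 4 faults.
Under FIFO: F F . F . . F F . . . . . . → 5 faults.
A − B = 4 − 5 = -1.

-1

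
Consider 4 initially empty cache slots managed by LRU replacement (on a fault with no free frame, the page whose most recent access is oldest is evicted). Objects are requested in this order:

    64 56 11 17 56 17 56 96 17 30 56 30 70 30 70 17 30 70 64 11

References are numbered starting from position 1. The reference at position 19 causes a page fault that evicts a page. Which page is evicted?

56

pos 1: 64: miss, frames [64]
pos 2: 56: miss, frames [64, 56]
pos 3: 11: miss, frames [64, 56, 11]
pos 4: 17: miss, frames [64, 56, 11, 17]
pos 5: 56: hit
pos 6: 17: hit
pos 7: 56: hit
pos 8: 96: miss, evict 64, frames [11, 17, 56, 96]
pos 9: 17: hit
pos 10: 30: miss, evict 11, frames [56, 96, 17, 30]
pos 11: 56: hit
pos 12: 30: hit
pos 13: 70: miss, evict 96, frames [17, 56, 30, 70]
pos 14: 30: hit
pos 15: 70: hit
pos 16: 17: hit
pos 17: 30: hit
pos 18: 70: hit
pos 19: 64: miss, evict 56, frames [17, 30, 70, 64]
At position 19, page 56 is evicted.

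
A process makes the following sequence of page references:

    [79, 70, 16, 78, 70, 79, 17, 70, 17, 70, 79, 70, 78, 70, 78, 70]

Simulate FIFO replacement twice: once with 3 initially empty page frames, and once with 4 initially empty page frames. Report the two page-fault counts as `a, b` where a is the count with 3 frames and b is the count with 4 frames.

3 frames: F F F F . F F F . . . . F . . . → 8 faults.
4 frames: F F F F . . F . . . F F . . . . → 7 faults.
7 < 8: adding a frame reduced faults, as is typical.

8, 7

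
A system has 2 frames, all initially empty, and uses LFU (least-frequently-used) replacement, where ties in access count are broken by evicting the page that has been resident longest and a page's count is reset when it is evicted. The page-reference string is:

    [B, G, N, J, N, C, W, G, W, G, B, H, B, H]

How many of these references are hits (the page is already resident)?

B → miss, frames (B)
G → miss, frames (B G)
N → miss, evict B, frames (G N)
J → miss, evict G, frames (N J)
N → hit
C → miss, evict J, frames (N C)
W → miss, evict C, frames (N W)
G → miss, evict W, frames (N G)
W → miss, evict G, frames (N W)
G → miss, evict W, frames (N G)
B → miss, evict G, frames (N B)
H → miss, evict B, frames (N H)
B → miss, evict H, frames (N B)
H → miss, evict B, frames (N H)
Hits: 1.

1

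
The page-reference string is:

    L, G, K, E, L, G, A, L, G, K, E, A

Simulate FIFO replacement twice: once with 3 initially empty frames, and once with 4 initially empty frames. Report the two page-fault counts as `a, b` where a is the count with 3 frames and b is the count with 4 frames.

9, 10

3 frames: F F F F F F F . . F F . → 9 faults.
4 frames: F F F F . . F F F F F F → 10 faults.
10 > 9: adding a frame increased faults — Belady's anomaly.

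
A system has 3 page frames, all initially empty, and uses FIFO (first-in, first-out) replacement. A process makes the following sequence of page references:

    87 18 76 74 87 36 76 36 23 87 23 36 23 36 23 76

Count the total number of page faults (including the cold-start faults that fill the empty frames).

87: fault, frames {87}
18: fault, frames {87,18}
76: fault, frames {87,18,76}
74: fault, evict 87, frames {18,76,74}
87: fault, evict 18, frames {76,74,87}
36: fault, evict 76, frames {74,87,36}
76: fault, evict 74, frames {87,36,76}
36: hit
23: fault, evict 87, frames {36,76,23}
87: fault, evict 36, frames {76,23,87}
23: hit
36: fault, evict 76, frames {23,87,36}
23: hit
36: hit
23: hit
76: fault, evict 23, frames {87,36,76}
Page faults: 11.

11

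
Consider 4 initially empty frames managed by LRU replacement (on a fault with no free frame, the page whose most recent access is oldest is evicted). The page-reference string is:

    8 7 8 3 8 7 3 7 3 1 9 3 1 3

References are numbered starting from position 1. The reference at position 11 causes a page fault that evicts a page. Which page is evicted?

8

pos 1: 8: miss, frames (8)
pos 2: 7: miss, frames (8 7)
pos 3: 8: hit
pos 4: 3: miss, frames (7 8 3)
pos 5: 8: hit
pos 6: 7: hit
pos 7: 3: hit
pos 8: 7: hit
pos 9: 3: hit
pos 10: 1: miss, frames (8 7 3 1)
pos 11: 9: miss, evict 8, frames (7 3 1 9)
At position 11, page 8 is evicted.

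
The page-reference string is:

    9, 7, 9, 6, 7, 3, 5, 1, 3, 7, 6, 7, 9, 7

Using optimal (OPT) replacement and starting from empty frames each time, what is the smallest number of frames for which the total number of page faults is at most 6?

5

f=1: 14 faults
f=2: 9 faults
f=3: 8 faults
f=4: 7 faults
f=5: 6 faults
f=6: 6 faults
Smallest f with faults ≤ 6 is 5.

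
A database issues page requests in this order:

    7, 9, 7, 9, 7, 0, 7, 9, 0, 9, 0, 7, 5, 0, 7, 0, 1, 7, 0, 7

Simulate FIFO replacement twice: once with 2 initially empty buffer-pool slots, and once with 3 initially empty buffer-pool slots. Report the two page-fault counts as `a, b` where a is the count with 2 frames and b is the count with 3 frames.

2 frames: F F . . . F F F F . . F F F F . F . F F → 13 faults.
3 frames: F F . . . F . . . . . . F . F . F . F . → 7 faults.
7 < 13: adding a frame reduced faults, as is typical.

13, 7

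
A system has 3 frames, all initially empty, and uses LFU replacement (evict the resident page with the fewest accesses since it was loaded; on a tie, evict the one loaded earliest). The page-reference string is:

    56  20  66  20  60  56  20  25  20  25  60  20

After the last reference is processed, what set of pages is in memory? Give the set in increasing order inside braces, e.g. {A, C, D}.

56: miss, frames [56]
20: miss, frames [56, 20]
66: miss, frames [56, 20, 66]
20: hit
60: miss, evict 56, frames [20, 66, 60]
56: miss, evict 66, frames [20, 60, 56]
20: hit
25: miss, evict 60, frames [20, 56, 25]
20: hit
25: hit
60: miss, evict 56, frames [20, 25, 60]
20: hit

{20, 25, 60}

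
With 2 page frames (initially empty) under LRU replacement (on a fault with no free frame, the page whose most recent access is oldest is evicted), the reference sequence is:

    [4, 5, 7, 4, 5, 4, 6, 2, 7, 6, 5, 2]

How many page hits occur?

4 → fault, frames (4)
5 → fault, frames (4 5)
7 → fault, evict 4, frames (5 7)
4 → fault, evict 5, frames (7 4)
5 → fault, evict 7, frames (4 5)
4 → hit
6 → fault, evict 5, frames (4 6)
2 → fault, evict 4, frames (6 2)
7 → fault, evict 6, frames (2 7)
6 → fault, evict 2, frames (7 6)
5 → fault, evict 7, frames (6 5)
2 → fault, evict 6, frames (5 2)
Hits: 1.

1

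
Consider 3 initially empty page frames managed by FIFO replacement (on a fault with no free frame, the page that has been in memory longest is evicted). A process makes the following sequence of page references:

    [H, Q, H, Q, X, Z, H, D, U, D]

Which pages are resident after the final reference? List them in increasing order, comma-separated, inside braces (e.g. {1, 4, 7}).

H → fault, frames {H}
Q → fault, frames {H,Q}
H → hit
Q → hit
X → fault, frames {H,Q,X}
Z → fault, evict H, frames {Q,X,Z}
H → fault, evict Q, frames {X,Z,H}
D → fault, evict X, frames {Z,H,D}
U → fault, evict Z, frames {H,D,U}
D → hit

{D, H, U}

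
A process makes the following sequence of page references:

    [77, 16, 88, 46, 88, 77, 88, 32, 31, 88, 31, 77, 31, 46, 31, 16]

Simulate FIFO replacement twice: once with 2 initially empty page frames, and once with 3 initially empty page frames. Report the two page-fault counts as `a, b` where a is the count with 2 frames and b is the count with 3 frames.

2 frames: F F F F . F F F F F . F F F . F → 13 faults.
3 frames: F F F F . F . F F F . F . F F F → 12 faults.
12 < 13: adding a frame reduced faults, as is typical.

13, 12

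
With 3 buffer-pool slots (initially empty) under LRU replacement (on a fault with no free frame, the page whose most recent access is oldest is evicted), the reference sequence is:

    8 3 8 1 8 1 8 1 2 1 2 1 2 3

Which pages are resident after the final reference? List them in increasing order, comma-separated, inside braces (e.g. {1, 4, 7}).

8: fault, frames (8)
3: fault, frames (8 3)
8: hit
1: fault, frames (3 8 1)
8: hit
1: hit
8: hit
1: hit
2: fault, evict 3, frames (8 1 2)
1: hit
2: hit
1: hit
2: hit
3: fault, evict 8, frames (1 2 3)

{1, 2, 3}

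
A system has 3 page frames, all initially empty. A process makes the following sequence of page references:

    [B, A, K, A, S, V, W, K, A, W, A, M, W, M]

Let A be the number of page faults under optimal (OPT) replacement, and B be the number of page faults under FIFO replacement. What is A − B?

Under OPT: F F F . F F F . . . . F . . → 7 faults.
Under FIFO: F F F . F F F F F . . F F . → 10 faults.
A − B = 7 − 10 = -3.

-3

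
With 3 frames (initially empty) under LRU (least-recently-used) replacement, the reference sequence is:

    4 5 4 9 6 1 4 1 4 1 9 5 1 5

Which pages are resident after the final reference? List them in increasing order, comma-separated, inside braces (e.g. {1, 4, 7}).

4 -> fault, frames [4]
5 -> fault, frames [4, 5]
4 -> hit
9 -> fault, frames [5, 4, 9]
6 -> fault, evict 5, frames [4, 9, 6]
1 -> fault, evict 4, frames [9, 6, 1]
4 -> fault, evict 9, frames [6, 1, 4]
1 -> hit
4 -> hit
1 -> hit
9 -> fault, evict 6, frames [4, 1, 9]
5 -> fault, evict 4, frames [1, 9, 5]
1 -> hit
5 -> hit

{1, 5, 9}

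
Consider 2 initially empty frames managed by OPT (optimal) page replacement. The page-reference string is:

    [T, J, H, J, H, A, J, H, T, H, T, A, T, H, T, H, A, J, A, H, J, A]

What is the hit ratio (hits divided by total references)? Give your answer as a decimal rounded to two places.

0.45

T → miss, frames (T)
J → miss, frames (T J)
H → miss, evict T, frames (J H)
J → hit
H → hit
A → miss, evict H, frames (J A)
J → hit
H → miss, evict J, frames (A H)
T → miss, evict A, frames (H T)
H → hit
T → hit
A → miss, evict H, frames (T A)
T → hit
H → miss, evict A, frames (T H)
T → hit
H → hit
A → miss, evict T, frames (H A)
J → miss, evict H, frames (A J)
A → hit
H → miss, evict A, frames (J H)
J → hit
A → miss, evict H, frames (J A)
Hits: 10 of 22 references → 10/22 = 0.4545.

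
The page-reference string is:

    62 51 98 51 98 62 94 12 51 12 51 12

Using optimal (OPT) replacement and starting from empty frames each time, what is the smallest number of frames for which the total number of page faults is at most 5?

f=1: 12 faults
f=2: 6 faults
f=3: 5 faults
f=4: 5 faults
f=5: 5 faults
Smallest f with faults ≤ 5 is 3.

3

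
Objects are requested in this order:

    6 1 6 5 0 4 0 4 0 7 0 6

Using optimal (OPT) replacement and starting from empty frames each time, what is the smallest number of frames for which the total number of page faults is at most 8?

2

f=1: 12 faults
f=2: 7 faults
f=3: 6 faults
f=4: 6 faults
f=5: 6 faults
f=6: 6 faults
Smallest f with faults ≤ 8 is 2.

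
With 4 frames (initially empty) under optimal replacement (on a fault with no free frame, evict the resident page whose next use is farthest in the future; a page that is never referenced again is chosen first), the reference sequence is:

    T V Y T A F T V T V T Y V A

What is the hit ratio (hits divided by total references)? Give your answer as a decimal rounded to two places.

T → fault, frames [T]
V → fault, frames [T, V]
Y → fault, frames [T, V, Y]
T → hit
A → fault, frames [T, V, Y, A]
F → fault, evict A, frames [T, V, Y, F]
T → hit
V → hit
T → hit
V → hit
T → hit
Y → hit
V → hit
A → fault, evict F, frames [T, V, Y, A]
Hits: 8 of 14 references → 8/14 = 0.5714.

0.57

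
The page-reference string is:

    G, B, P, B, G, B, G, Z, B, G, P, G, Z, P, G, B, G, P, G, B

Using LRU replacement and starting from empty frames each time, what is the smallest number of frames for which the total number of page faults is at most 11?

f=1: 20 faults
f=2: 14 faults
f=3: 7 faults
f=4: 4 faults
Smallest f with faults ≤ 11 is 3.

3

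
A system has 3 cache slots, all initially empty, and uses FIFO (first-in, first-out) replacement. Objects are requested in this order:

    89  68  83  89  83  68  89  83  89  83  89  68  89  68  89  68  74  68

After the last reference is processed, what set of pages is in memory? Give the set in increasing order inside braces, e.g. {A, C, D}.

89 -> miss, frames {89}
68 -> miss, frames {89,68}
83 -> miss, frames {89,68,83}
89 -> hit
83 -> hit
68 -> hit
89 -> hit
83 -> hit
89 -> hit
83 -> hit
89 -> hit
68 -> hit
89 -> hit
68 -> hit
89 -> hit
68 -> hit
74 -> miss, evict 89, frames {68,83,74}
68 -> hit

{68, 74, 83}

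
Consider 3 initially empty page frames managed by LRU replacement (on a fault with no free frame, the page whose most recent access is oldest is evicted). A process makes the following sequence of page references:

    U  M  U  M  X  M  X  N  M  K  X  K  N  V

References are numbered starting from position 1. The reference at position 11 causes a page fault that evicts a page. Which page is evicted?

N

pos 1: U -> fault, frames [U]
pos 2: M -> fault, frames [U, M]
pos 3: U -> hit
pos 4: M -> hit
pos 5: X -> fault, frames [U, M, X]
pos 6: M -> hit
pos 7: X -> hit
pos 8: N -> fault, evict U, frames [M, X, N]
pos 9: M -> hit
pos 10: K -> fault, evict X, frames [N, M, K]
pos 11: X -> fault, evict N, frames [M, K, X]
At position 11, page N is evicted.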